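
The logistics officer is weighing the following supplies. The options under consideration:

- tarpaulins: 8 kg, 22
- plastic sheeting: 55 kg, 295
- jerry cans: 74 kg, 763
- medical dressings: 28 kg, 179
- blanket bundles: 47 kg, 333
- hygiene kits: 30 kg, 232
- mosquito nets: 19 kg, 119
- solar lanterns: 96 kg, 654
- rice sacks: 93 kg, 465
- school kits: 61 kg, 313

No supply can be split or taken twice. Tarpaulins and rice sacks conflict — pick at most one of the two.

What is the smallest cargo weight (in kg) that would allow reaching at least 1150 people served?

132

Need the lightest bundle worth ≥ 1150.
jerry cans + medical dressings + hygiene kits reaches 1174 using 132 kg.
Any bundle with less than 132 kg falls short of 1150.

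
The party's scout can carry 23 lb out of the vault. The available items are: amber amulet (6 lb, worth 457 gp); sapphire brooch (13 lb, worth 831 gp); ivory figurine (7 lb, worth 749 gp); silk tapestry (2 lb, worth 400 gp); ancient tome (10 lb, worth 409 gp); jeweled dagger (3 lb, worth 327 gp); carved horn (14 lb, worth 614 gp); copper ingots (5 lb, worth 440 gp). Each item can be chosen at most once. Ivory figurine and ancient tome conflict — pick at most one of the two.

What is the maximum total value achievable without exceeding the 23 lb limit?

2373

By value per lb: silk tapestry 200.00, jeweled dagger 109.00, ivory figurine 107.00 lead.
Amber amulet + ivory figurine + silk tapestry + jeweled dagger + copper ingots uses 23 of the 23 lb and totals 2373.
Every other selection either busts 23 lb or breaks a pairing rule or fails to beat 2373.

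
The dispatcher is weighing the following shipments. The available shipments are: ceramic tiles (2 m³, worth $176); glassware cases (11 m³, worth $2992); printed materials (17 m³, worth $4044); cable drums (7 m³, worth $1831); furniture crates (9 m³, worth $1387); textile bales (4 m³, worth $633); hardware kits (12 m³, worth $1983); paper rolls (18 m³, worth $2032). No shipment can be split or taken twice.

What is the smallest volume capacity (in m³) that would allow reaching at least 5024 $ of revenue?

22

Minimise m³ subject to total revenue ≥ 5024.
glassware cases + cable drums + textile bales reaches 5456 using 22 m³.
Any bundle with less than 22 m³ falls short of 5024.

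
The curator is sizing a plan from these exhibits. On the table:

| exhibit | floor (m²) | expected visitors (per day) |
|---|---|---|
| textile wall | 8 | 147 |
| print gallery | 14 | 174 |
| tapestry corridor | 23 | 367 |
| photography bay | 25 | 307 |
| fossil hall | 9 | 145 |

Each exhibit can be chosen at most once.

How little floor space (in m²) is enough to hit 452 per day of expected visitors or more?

31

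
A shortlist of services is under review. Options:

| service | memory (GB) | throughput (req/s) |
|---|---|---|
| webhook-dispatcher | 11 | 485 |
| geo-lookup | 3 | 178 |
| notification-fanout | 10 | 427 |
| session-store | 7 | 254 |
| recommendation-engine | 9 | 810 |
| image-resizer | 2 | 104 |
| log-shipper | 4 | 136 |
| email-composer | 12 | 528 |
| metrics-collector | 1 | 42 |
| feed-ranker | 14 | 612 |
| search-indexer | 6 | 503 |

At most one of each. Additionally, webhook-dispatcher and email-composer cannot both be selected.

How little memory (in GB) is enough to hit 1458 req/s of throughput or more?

18

Minimise GB subject to total throughput ≥ 1458.
Taking geo-lookup + recommendation-engine + search-indexer gives 1491 (≥ 1458) for 18 GB.
Any bundle with less than 18 GB falls short of 1458.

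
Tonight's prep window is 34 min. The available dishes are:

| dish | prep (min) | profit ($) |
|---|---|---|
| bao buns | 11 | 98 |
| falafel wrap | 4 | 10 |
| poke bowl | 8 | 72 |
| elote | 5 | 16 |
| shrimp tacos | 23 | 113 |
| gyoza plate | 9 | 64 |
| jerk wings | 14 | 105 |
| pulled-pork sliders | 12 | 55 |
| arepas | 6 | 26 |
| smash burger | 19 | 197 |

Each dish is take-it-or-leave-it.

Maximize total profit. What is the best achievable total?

The ratio heuristic lands on poke bowl + arepas + smash burger (295) but leaves 1 min idle.
The 14 min tied up in poke bowl and arepas is better spent on bao buns + falafel wrap — total rises to 305 (34 min).
Runner-up jerk wings + smash burger tops out at 302.

305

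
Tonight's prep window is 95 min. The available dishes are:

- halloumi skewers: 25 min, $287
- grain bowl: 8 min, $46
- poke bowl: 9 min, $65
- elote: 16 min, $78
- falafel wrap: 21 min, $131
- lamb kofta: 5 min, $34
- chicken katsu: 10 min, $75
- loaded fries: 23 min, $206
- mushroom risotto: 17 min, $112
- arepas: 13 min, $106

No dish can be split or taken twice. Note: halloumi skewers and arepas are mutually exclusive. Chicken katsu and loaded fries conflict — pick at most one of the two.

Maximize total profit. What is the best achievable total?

Taking halloumi skewers + poke bowl + falafel wrap + loaded fries + mushroom risotto: 95 min used, 801 in profit.
Next best is halloumi skewers + grain bowl + falafel wrap + loaded fries + mushroom risotto at 782 (94 min) — short by 19.

801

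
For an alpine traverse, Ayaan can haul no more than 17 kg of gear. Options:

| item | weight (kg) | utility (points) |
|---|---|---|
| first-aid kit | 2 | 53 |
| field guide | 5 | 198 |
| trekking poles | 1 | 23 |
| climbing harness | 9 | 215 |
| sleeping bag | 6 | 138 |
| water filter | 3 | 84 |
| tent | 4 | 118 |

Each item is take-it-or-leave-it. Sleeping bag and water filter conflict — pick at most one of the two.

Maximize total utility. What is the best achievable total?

507

A density-first pass picks first-aid kit + field guide + trekking poles + water filter + tent — 476 at 15 kg.
Replace trekking poles and water filter with sleeping bag: the trade gains 31 net, giving 507 at 17 kg.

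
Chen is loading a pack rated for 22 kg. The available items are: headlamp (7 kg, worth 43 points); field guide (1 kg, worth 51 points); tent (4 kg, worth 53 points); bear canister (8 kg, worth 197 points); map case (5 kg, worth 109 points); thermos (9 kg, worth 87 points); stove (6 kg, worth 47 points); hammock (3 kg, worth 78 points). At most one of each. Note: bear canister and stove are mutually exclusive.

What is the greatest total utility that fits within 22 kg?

488

Ranking by ratio (utility/kg): field guide 51.00, hammock 26.00, bear canister 24.62.
The ratio ordering already packs tightly: field guide + tent + bear canister + map case + hammock, 21 kg, 488.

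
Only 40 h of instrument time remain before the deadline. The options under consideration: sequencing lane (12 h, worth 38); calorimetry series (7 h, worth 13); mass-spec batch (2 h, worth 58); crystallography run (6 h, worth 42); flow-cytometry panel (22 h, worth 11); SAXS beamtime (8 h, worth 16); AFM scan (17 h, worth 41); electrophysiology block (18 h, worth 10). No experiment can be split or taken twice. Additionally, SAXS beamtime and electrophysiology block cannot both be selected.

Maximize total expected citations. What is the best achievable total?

179

The ratio ordering already packs tightly: sequencing lane + mass-spec batch + crystallography run + AFM scan, 37 h, 179.
Next best is calorimetry series + mass-spec batch + crystallography run + SAXS beamtime + AFM scan at 170 (40 h) — short by 9.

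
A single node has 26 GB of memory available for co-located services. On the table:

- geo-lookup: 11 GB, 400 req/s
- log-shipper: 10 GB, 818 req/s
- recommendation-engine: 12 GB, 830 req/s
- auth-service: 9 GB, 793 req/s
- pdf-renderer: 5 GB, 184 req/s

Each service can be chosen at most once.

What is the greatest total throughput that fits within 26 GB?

Ranking by ratio (throughput/GB): auth-service 88.11, log-shipper 81.80, recommendation-engine 69.17, pdf-renderer 36.80.
The ratio heuristic lands on log-shipper + auth-service + pdf-renderer (1795) but leaves 2 GB idle.
The 10 GB tied up in log-shipper is better spent on recommendation-engine — total rises to 1807 (26 GB).

1807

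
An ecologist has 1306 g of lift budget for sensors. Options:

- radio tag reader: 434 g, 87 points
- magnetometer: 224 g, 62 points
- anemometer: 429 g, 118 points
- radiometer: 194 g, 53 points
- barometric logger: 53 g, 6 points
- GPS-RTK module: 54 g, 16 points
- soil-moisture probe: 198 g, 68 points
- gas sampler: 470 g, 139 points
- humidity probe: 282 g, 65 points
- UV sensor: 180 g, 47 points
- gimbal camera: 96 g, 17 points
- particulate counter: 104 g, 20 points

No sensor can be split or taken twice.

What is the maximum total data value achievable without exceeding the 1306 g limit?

378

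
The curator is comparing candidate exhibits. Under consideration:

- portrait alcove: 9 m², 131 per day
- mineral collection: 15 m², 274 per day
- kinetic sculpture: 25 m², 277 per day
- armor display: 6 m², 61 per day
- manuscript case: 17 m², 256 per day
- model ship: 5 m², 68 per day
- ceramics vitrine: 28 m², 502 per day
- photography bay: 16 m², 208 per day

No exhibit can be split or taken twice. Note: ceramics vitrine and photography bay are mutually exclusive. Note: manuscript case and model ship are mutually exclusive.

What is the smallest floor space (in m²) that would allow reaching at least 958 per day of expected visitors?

Look for the lowest-floor combination reaching 958.
Taking portrait alcove + mineral collection + model ship + ceramics vitrine gives 975 (≥ 958) for 57 m².
Below 57 m² the best achievable stays under 958.

57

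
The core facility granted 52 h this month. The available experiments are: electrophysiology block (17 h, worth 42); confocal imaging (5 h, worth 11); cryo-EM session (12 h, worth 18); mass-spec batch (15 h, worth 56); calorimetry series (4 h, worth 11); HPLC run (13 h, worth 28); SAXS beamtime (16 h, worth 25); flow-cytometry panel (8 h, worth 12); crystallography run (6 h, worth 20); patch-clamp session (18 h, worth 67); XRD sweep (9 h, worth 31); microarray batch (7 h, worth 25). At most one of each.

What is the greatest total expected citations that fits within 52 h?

185

Greedy by ratio would take mass-spec batch + patch-clamp session + XRD sweep + microarray batch: 49 h used, total 179.
Replace microarray batch with calorimetry series + crystallography run: the trade gains 6 net, giving 185 at 52 h.
Every other selection either busts 52 h or fails to beat 185.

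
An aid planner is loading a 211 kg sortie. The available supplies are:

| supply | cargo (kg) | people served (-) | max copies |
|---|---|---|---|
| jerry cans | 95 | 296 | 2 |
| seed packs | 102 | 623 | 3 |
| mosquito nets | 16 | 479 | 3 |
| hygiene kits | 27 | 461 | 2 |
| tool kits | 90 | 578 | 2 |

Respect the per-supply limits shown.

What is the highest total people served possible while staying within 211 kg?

2982

The ratio heuristic lands on 3×mosquito nets + 2×hygiene kits + tool kits (2937) but leaves 19 kg idle.
The 90 kg tied up in tool kits is better spent on seed packs — total rises to 2982 (204 kg).
The spare 7 kg is too small for any remaining supply, and no exchange beats 2982.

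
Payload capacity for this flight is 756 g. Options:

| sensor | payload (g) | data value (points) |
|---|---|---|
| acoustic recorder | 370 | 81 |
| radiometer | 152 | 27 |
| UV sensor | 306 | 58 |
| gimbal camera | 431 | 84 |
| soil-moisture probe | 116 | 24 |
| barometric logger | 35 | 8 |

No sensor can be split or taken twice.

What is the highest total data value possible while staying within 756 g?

147

A density-first pass picks acoustic recorder + radiometer + soil-moisture probe + barometric logger — 140 at 673 g.
Dropping radiometer and soil-moisture probe frees 268 g; slotting in UV sensor (306 g) lifts the total to 147 at 711 g.
Next best is radiometer + gimbal camera + soil-moisture probe + barometric logger at 143 (734 g) — short by 4.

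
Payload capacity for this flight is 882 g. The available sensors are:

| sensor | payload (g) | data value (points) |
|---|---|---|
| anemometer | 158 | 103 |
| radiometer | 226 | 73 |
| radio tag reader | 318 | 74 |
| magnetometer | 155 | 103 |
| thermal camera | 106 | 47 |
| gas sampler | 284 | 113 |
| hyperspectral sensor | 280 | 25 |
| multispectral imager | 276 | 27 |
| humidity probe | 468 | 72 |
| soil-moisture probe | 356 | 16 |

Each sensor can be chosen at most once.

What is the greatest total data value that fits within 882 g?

392

Filling by ratio: anemometer + magnetometer + thermal camera + gas sampler for 366, with 179 g left unused.
Dropping thermal camera frees 106 g; slotting in radiometer (226 g) lifts the total to 392 at 823 g.
The closest alternative, anemometer + magnetometer + thermal camera + gas sampler, reaches only 366.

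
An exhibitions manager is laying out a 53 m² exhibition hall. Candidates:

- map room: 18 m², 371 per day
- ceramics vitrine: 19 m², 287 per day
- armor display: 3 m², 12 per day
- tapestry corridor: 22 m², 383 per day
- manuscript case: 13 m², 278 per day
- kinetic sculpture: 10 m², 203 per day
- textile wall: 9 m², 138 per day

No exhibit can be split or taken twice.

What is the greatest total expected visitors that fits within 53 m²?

1032

Greedy by ratio would take map room + armor display + manuscript case + kinetic sculpture + textile wall: 53 m² used, total 1002.
The 22 m² tied up in armor display and kinetic sculpture and textile wall is better spent on tapestry corridor — total rises to 1032 (53 m²).
Runner-up map room + armor display + manuscript case + kinetic sculpture + textile wall tops out at 1002.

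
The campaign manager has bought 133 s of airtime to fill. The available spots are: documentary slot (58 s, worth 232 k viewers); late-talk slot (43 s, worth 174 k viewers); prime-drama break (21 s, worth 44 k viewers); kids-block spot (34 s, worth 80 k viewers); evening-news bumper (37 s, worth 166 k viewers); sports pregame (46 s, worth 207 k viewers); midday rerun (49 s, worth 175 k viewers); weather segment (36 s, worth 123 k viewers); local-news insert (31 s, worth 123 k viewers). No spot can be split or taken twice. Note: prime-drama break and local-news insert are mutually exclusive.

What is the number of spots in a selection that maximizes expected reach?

Optimal total is 548.
One optimal bundle: evening-news bumper + sports pregame + midday rerun (132 s).
Any selection reaching 548 contains exactly 3 spots.

3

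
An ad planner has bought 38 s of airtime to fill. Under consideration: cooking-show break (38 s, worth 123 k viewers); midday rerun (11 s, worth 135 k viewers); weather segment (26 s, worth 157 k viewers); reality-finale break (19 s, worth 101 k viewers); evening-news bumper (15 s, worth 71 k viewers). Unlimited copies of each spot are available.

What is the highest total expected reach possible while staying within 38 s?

By expected reach per s: midday rerun 12.27, weather segment 6.04, reality-finale break 5.32 lead.
Best packing: 3×midday rerun — 33 s, 405 total.
That's the maximum — no swap from here does better than 405.

405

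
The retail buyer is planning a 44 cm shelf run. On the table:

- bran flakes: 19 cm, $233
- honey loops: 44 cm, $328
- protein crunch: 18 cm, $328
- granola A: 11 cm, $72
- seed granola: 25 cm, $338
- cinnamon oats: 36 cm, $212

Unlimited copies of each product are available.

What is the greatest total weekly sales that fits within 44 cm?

666

A density-first pass picks 2×protein crunch — 656 at 36 cm.
The 18 cm tied up in protein crunch is better spent on seed granola — total rises to 666 (43 cm).
That's the maximum — no swap from here does better than 666.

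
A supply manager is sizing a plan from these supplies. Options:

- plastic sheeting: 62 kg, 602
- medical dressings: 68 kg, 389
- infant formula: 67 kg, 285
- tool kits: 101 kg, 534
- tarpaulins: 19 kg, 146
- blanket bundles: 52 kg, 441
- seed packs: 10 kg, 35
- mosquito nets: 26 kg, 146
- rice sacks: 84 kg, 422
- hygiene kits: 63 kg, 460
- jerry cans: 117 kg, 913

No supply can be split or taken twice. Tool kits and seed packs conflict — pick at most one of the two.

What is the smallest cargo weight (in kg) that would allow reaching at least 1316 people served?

Minimise kg subject to total people served ≥ 1316.
plastic sheeting + tarpaulins + blanket bundles + mosquito nets reaches 1335 using 159 kg.
No combination under 159 kg hits 1316.

159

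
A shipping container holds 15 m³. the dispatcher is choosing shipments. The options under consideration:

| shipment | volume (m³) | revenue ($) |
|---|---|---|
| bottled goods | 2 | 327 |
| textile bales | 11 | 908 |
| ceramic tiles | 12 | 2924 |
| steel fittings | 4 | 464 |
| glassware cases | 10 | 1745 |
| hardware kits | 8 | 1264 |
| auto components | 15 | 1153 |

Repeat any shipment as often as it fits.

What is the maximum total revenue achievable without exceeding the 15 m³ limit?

3251

By revenue per m³: ceramic tiles 243.67, glassware cases 174.50, bottled goods 163.50, hardware kits 158.00 lead.
Bottled goods + ceramic tiles uses 14 of the 15 m³ and totals 3251.
The spare 1 m³ is too small for any remaining shipment, and no exchange beats 3251.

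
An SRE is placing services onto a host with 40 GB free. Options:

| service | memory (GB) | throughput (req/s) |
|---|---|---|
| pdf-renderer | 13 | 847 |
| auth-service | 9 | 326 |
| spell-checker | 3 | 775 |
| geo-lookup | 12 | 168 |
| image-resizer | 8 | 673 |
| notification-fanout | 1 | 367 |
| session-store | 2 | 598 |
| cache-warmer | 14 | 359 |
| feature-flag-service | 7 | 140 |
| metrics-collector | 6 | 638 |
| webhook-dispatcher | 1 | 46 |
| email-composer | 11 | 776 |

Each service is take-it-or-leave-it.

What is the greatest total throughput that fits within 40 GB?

4153

The ratio heuristic lands on spell-checker + image-resizer + notification-fanout + session-store + feature-flag-service + metrics-collector + webhook-dispatcher + email-composer (4013) but leaves 1 GB idle.
The 8 GB tied up in feature-flag-service and webhook-dispatcher is better spent on auth-service — total rises to 4153 (40 GB).
Runner-up pdf-renderer + spell-checker + image-resizer + notification-fanout + session-store + webhook-dispatcher + email-composer tops out at 4082.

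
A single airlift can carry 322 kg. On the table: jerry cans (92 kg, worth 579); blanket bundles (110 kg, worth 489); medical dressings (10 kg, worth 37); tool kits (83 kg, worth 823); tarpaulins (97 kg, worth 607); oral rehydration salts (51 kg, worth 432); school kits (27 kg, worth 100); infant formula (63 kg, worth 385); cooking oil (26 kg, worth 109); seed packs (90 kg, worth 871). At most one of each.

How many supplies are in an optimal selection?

The maximum people served within 322 kg is 2733.
tool kits + tarpaulins + oral rehydration salts + seed packs hits 2733 at 321 kg.
All optima have 4 supplies.

4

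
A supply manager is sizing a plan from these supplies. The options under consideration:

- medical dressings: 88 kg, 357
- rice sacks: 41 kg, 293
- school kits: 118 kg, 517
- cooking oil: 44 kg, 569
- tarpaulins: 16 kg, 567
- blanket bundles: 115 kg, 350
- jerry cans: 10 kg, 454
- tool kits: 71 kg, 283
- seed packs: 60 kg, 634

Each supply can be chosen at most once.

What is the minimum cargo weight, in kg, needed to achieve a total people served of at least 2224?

130

Need the lightest bundle worth ≥ 2224.
cooking oil + tarpaulins + jerry cans + seed packs: 2224 people served at 130 kg.
Below 130 kg the best achievable stays under 2224.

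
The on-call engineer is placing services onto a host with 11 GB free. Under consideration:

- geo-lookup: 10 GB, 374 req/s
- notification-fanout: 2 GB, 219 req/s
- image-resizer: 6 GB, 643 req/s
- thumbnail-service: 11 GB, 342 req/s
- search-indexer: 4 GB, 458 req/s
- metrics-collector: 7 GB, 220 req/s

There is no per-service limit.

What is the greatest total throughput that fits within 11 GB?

1135

Best packing: notification-fanout + 2×search-indexer — 10 GB, 1135 total.
The spare 1 GB is too small for any remaining service, and no exchange beats 1135.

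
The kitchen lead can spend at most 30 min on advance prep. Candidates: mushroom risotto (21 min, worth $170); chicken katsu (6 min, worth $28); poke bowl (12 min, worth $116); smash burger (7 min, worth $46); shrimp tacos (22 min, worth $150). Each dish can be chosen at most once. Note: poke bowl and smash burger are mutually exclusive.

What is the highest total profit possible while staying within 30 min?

216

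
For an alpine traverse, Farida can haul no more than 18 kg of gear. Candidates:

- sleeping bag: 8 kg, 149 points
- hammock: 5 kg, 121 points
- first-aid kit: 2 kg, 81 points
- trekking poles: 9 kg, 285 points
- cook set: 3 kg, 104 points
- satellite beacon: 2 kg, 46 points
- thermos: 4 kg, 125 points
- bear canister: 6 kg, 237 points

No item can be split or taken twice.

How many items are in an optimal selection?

3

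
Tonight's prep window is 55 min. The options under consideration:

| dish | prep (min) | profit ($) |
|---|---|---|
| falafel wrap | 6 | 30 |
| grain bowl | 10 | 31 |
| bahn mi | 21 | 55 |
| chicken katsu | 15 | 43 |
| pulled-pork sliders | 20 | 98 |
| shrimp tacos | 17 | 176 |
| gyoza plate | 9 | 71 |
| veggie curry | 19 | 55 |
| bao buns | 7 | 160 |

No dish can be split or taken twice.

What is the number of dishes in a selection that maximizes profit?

Best achievable profit is 505.
pulled-pork sliders + shrimp tacos + gyoza plate + bao buns hits 505 at 53 min.
All optima have 4 dishes.

4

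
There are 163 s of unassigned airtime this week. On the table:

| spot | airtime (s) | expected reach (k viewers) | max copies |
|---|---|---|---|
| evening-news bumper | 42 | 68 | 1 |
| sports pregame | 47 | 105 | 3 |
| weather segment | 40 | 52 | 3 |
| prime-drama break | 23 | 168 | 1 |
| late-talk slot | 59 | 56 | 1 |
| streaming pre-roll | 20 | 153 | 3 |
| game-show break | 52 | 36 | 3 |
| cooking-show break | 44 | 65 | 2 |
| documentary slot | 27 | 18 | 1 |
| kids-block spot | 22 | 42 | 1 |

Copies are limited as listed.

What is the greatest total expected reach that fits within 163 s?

774

Sports pregame + prime-drama break + 3×streaming pre-roll + kids-block spot uses 152 of the 163 s and totals 774.
No other feasible combination exceeds 774.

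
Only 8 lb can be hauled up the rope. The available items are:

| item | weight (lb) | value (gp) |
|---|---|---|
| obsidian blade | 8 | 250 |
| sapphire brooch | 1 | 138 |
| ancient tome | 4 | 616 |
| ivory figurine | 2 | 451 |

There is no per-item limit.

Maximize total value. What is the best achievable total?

1804

Density check — ivory figurine 225.50, ancient tome 154.00, sapphire brooch 138.00, obsidian blade 31.25 are the best per lb.
The ratio ordering already packs tightly: 4×ivory figurine, 8 lb, 1804.
Nothing else within 8 lb beats 1804.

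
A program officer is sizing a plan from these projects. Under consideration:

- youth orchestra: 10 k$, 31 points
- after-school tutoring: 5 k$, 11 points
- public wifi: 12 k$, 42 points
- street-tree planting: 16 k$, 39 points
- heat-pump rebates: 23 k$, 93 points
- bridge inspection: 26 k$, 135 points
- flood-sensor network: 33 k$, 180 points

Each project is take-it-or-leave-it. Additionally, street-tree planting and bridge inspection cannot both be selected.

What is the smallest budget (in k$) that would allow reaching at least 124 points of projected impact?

26

Need the lightest bundle worth ≥ 124.
bridge inspection: 135 projected impact at 26 k$.
No combination under 26 k$ hits 124.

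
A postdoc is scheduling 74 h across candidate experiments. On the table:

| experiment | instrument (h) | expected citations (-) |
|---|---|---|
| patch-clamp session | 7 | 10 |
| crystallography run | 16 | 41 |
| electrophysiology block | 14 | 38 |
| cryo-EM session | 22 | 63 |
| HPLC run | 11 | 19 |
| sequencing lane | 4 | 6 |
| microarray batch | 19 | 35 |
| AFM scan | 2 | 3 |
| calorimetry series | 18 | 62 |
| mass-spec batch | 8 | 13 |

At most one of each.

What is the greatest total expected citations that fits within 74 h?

210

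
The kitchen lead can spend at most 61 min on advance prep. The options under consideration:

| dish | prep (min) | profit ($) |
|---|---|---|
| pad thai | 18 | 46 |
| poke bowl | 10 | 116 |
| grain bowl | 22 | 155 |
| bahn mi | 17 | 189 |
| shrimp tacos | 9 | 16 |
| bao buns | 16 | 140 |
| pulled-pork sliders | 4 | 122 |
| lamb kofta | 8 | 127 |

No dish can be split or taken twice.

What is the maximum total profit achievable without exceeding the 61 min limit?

A density-first pass picks poke bowl + bahn mi + bao buns + pulled-pork sliders + lamb kofta — 694 at 55 min.
Replace bao buns with grain bowl: the trade gains 15 net, giving 709 at 61 min.
Runner-up poke bowl + bahn mi + bao buns + pulled-pork sliders + lamb kofta tops out at 694.

709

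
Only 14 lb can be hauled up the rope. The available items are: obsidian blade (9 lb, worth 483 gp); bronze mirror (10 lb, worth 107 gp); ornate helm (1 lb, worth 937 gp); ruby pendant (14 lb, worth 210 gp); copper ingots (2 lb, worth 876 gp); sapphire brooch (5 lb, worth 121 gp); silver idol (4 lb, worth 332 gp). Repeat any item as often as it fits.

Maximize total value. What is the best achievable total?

13118

By value per lb: ornate helm 937.00, copper ingots 438.00, silver idol 83.00, obsidian blade 53.67 lead.
14×ornate helm uses 14 of the 14 lb and totals 13118.
No other feasible combination exceeds 13118.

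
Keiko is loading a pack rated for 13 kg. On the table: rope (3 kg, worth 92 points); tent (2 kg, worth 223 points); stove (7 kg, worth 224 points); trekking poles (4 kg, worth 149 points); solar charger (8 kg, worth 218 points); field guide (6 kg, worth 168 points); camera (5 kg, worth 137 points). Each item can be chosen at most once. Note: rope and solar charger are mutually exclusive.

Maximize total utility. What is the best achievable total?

596

Density check — tent 111.50, trekking poles 37.25, stove 32.00, rope 30.67 are the best per kg.
The ratio ordering already packs tightly: tent + stove + trekking poles, 13 kg, 596.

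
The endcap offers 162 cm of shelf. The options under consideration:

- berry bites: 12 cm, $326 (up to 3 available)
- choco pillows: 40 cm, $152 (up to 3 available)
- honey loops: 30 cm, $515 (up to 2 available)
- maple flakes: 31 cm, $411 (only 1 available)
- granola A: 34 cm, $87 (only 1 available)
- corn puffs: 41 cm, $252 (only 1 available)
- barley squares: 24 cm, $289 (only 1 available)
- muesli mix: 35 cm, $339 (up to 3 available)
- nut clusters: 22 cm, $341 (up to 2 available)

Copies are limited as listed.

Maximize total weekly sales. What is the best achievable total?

2775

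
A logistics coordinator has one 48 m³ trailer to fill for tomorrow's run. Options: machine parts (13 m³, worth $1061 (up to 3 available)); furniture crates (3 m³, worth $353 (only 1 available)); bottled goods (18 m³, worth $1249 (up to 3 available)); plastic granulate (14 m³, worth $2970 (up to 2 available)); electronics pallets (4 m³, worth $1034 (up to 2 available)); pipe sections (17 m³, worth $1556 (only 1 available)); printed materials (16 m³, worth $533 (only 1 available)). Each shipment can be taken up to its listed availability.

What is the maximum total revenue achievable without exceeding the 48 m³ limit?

Filling by ratio: furniture crates + 2×plastic granulate + 2×electronics pallets for 8361, with 9 m³ left unused.
The 4 m³ tied up in electronics pallets is better spent on machine parts — total rises to 8388 (48 m³).
Nothing else within 48 m³ beats 8388.

8388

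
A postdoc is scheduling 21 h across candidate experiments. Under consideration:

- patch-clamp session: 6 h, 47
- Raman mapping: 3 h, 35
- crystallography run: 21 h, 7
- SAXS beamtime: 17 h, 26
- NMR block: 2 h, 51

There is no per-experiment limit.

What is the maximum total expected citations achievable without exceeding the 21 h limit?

510

Best packing: 10×NMR block — 20 h, 510 total.
The spare 1 h is too small for any remaining experiment, and no exchange beats 510.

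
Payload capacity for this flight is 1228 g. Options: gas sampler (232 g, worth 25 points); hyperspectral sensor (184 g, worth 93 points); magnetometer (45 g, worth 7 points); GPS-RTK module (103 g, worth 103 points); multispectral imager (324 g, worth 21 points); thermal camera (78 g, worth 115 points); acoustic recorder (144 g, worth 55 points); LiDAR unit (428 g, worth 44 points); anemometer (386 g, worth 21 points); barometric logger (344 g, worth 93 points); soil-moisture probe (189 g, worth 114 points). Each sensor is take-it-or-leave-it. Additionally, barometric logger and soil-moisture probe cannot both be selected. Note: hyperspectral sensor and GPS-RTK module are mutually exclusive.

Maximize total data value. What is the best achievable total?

463

Density check — thermal camera 1.47, GPS-RTK module 1.00, soil-moisture probe 0.60 are the best per g.
Gas sampler + magnetometer + GPS-RTK module + thermal camera + acoustic recorder + LiDAR unit + soil-moisture probe uses 1219 of the 1228 g and totals 463.
An exhaustive check of the 2048 subsets confirms 463.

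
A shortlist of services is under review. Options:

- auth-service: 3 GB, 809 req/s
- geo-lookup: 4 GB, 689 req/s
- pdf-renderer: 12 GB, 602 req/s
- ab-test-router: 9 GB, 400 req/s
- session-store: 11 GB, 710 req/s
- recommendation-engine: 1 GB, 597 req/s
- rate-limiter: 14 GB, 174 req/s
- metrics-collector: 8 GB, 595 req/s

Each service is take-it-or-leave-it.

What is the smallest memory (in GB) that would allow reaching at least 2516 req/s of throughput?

16

Need the lightest bundle worth ≥ 2516.
Taking auth-service + geo-lookup + recommendation-engine + metrics-collector gives 2690 (≥ 2516) for 16 GB.
No combination under 16 GB hits 2516.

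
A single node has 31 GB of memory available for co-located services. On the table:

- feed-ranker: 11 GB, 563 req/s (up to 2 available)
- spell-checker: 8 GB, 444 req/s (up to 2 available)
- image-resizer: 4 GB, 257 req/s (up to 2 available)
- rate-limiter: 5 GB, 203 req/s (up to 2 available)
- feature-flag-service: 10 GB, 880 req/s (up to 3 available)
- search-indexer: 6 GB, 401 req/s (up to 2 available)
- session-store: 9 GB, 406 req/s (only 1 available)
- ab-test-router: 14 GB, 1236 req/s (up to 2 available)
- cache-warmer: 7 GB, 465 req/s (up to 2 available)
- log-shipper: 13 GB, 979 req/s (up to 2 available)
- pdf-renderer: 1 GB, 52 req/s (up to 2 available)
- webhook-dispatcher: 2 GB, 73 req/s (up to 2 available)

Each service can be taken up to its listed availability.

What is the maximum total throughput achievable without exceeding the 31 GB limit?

Density check — ab-test-router 88.29, feature-flag-service 88.00, log-shipper 75.31, search-indexer 66.83 are the best per GB.
Taking the top-ratio services first gives 2×ab-test-router + 2×pdf-renderer for 2576 (30 GB).
Dropping 2×ab-test-router and pdf-renderer frees 29 GB; slotting in 3×feature-flag-service (30 GB) lifts the total to 2692 at 31 GB.
No other feasible combination exceeds 2692.

2692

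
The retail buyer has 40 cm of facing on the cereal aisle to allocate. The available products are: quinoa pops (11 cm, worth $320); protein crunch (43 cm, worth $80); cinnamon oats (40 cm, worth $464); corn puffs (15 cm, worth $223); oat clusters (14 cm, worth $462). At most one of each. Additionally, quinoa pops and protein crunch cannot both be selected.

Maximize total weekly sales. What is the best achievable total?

The ratio ordering already packs tightly: quinoa pops + corn puffs + oat clusters, 40 cm, 1005.

1005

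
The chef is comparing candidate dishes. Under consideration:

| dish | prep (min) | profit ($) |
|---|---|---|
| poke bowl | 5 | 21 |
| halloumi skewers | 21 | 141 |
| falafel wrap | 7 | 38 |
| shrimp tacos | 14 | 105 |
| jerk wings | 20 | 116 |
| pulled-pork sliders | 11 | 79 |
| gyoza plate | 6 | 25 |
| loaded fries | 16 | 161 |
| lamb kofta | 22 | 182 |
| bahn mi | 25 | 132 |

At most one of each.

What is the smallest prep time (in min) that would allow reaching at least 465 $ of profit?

57

Minimise min subject to total profit ≥ 465.
poke bowl + shrimp tacos + loaded fries + lamb kofta reaches 469 using 57 min.
Any bundle with less than 57 min falls short of 465.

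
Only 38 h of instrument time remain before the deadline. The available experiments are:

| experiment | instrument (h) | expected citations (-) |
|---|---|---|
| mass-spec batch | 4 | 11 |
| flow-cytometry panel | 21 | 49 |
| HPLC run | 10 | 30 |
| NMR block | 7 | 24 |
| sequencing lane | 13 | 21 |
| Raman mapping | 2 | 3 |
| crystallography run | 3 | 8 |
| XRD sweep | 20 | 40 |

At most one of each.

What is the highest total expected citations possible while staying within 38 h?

103

A density-first pass picks mass-spec batch + HPLC run + NMR block + sequencing lane + crystallography run — 94 at 37 h.
The 20 h tied up in mass-spec batch and sequencing lane and crystallography run is better spent on flow-cytometry panel — total rises to 103 (38 h).
An exhaustive check of the 256 subsets confirms 103.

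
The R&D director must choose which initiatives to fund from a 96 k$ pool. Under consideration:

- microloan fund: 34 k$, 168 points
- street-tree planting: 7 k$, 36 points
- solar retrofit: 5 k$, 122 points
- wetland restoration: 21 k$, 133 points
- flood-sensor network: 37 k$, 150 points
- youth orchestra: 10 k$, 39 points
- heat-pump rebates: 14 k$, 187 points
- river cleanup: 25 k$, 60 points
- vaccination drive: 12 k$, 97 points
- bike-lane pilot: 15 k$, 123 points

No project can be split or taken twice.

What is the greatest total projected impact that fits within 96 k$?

769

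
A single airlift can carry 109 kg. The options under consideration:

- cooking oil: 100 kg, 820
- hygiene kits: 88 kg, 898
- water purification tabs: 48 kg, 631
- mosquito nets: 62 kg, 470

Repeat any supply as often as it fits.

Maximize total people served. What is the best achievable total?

1262

Best packing: 2×water purification tabs — 96 kg, 1262 total.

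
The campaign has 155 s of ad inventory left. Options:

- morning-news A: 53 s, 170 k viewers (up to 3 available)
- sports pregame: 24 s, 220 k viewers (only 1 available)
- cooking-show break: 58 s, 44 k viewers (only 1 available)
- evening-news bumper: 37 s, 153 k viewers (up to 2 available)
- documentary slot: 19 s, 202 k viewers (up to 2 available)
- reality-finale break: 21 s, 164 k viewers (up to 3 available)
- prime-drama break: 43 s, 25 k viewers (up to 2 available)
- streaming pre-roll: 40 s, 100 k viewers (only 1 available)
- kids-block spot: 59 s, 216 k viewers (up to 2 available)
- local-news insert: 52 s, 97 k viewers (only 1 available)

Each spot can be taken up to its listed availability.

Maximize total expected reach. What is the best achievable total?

1116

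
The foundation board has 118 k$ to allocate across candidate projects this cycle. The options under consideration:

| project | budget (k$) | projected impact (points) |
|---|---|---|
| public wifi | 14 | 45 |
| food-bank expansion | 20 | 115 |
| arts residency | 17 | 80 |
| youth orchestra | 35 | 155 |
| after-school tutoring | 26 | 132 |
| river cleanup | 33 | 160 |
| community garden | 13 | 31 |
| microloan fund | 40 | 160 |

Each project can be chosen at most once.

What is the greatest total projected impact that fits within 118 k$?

A density-first pass picks public wifi + food-bank expansion + arts residency + after-school tutoring + river cleanup — 532 at 110 k$.
The 31 k$ tied up in public wifi and arts residency is better spent on youth orchestra — total rises to 562 (114 k$).
No other feasible combination exceeds 562.

562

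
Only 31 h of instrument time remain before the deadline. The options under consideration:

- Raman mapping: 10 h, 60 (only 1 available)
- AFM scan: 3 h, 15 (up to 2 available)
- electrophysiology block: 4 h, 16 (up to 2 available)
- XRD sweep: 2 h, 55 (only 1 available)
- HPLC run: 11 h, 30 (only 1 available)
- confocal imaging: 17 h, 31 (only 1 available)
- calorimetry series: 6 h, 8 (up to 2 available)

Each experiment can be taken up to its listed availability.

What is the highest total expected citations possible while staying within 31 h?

177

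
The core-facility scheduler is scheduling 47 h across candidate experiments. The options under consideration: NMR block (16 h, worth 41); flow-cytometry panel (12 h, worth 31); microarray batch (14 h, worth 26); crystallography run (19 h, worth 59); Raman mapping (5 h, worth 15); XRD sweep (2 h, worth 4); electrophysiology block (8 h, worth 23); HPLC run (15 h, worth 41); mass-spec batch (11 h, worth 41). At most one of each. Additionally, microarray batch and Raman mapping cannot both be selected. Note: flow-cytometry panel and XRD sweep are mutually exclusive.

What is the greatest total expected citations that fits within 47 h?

146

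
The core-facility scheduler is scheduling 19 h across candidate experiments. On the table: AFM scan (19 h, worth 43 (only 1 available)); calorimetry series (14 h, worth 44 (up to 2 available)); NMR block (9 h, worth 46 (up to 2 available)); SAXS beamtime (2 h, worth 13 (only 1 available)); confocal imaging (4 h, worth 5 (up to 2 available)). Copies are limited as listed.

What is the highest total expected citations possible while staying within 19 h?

Taking the top-ratio experiments first gives NMR block + SAXS beamtime + 2×confocal imaging for 69 (19 h).
Replace SAXS beamtime and 2×confocal imaging with NMR block: the trade gains 23 net, giving 92 at 18 h.

92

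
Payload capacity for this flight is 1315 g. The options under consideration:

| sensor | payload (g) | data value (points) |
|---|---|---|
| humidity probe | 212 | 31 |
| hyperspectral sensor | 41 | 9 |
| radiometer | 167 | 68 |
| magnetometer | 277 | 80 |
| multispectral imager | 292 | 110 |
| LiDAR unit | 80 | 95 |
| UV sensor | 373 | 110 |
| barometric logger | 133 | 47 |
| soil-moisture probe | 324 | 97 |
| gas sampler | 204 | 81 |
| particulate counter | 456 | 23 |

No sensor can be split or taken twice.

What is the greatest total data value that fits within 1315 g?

Ranking by ratio (data value/g): LiDAR unit 1.19, radiometer 0.41, gas sampler 0.40.
Taking the top-ratio sensors first gives hyperspectral sensor + radiometer + multispectral imager + LiDAR unit + barometric logger + soil-moisture probe + gas sampler for 507 (1241 g).
Dropping soil-moisture probe frees 324 g; slotting in UV sensor (373 g) lifts the total to 520 at 1290 g.
An exhaustive check of the 2048 subsets confirms 520.

520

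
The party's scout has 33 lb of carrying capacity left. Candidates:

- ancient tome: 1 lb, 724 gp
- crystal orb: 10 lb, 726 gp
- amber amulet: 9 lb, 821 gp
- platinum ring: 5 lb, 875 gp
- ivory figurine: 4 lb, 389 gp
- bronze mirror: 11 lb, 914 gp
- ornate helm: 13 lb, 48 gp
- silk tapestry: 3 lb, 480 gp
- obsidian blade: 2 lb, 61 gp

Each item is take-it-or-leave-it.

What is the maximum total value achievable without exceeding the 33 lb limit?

4203

Ancient tome + amber amulet + platinum ring + ivory figurine + bronze mirror + silk tapestry uses 33 of the 33 lb and totals 4203.
Next best is ancient tome + crystal orb + amber amulet + platinum ring + ivory figurine + silk tapestry at 4015 (32 lb) — short by 188.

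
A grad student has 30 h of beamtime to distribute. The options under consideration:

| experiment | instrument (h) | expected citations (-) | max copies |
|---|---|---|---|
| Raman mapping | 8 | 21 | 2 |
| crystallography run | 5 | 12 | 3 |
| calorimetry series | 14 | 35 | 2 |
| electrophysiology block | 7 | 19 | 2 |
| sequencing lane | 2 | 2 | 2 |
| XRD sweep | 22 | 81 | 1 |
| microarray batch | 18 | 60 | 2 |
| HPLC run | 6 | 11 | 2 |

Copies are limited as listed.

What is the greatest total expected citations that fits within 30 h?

Greedy by ratio would take electrophysiology block + XRD sweep: 29 h used, total 100.
Dropping electrophysiology block frees 7 h; slotting in Raman mapping (8 h) lifts the total to 102 at 30 h.
Nothing else within 30 h beats 102.

102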